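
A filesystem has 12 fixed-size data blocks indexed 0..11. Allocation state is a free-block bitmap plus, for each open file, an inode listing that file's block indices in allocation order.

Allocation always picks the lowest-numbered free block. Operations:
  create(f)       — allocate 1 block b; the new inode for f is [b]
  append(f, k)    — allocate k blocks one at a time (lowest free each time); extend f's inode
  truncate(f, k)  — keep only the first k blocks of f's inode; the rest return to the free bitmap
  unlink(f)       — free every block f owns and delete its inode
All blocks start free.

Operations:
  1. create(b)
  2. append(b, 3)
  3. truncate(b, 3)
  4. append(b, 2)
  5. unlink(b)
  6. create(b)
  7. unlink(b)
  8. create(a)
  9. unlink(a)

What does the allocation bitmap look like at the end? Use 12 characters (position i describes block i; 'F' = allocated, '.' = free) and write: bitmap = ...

bitmap = ............

  1. create(b)  ⇒  F...........  {b→[0]}
  2. append(b, 3)  ⇒  FFFF........  {b→[0, 1, 2, 3]}
  3. truncate(b, 3)  ⇒  FFF.........  {b→[0, 1, 2]}
  4. append(b, 2)  ⇒  FFFFF.......  {b→[0, 1, 2, 3, 4]}
  5. unlink(b)  ⇒  ............  {}
  6. create(b)  ⇒  F...........  {b→[0]}
  7. unlink(b)  ⇒  ............  {}
  8. create(a)  ⇒  F...........  {a→[0]}
  9. unlink(a)  ⇒  ............  {}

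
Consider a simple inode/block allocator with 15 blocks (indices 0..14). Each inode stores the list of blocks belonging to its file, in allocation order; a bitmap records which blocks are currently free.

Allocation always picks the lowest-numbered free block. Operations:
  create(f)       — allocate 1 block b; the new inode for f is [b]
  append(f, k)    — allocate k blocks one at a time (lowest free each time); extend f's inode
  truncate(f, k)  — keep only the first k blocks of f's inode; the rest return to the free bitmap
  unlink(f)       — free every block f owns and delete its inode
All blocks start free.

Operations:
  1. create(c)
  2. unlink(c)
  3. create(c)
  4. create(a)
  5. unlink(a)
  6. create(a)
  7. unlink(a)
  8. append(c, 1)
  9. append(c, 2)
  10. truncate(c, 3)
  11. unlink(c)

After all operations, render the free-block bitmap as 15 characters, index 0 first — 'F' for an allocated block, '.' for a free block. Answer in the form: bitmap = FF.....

bitmap = ...............

[1] create(c) — c=0 (map F..............)
[2] unlink(c) —  (map ...............)
[3] create(c) — c=0 (map F..............)
[4] create(a) — a=1 c=0 (map FF.............)
[5] unlink(a) — c=0 (map F..............)
[6] create(a) — a=1 c=0 (map FF.............)
[7] unlink(a) — c=0 (map F..............)
[8] append(c, 1) — c=0,1 (map FF.............)
[9] append(c, 2) — c=0,1,2,3 (map FFFF...........)
[10] truncate(c, 3) — c=0,1,2 (map FFF............)
[11] unlink(c) —  (map ...............)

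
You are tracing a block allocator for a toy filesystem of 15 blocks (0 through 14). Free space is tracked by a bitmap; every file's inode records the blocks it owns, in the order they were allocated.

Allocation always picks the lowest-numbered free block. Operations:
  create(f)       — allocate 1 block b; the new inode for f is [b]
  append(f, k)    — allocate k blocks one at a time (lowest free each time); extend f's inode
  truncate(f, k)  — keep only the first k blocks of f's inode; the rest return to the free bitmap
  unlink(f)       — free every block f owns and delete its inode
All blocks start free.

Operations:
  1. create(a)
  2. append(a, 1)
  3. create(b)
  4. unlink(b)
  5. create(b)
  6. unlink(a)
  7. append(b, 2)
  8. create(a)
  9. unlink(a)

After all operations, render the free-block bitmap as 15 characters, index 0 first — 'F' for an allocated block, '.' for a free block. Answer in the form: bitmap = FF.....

after create(a) → a:[0]  free=[F..............]
after append(a, 1) → a:[0, 1]  free=[FF.............]
after create(b) → a:[0, 1], b:[2]  free=[FFF............]
after unlink(b) → a:[0, 1]  free=[FF.............]
after create(b) → a:[0, 1], b:[2]  free=[FFF............]
after unlink(a) → b:[2]  free=[..F............]
after append(b, 2) → b:[2, 0, 1]  free=[FFF............]
after create(a) → a:[3], b:[2, 0, 1]  free=[FFFF...........]
after unlink(a) → b:[2, 0, 1]  free=[FFF............]

bitmap = FFF............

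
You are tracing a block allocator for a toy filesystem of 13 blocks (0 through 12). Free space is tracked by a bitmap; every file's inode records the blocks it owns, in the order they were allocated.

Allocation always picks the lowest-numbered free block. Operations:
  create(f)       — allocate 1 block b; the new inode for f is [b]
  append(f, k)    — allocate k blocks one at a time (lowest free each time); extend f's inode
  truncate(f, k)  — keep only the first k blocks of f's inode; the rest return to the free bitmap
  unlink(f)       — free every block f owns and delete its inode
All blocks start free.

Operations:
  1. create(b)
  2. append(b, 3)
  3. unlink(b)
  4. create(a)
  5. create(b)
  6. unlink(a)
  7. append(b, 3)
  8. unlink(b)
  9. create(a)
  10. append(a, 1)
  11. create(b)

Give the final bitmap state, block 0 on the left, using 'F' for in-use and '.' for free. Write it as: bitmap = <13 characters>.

  1. create(b)  ⇒  F............  {b→[0]}
  2. append(b, 3)  ⇒  FFFF.........  {b→[0, 1, 2, 3]}
  3. unlink(b)  ⇒  .............  {}
  4. create(a)  ⇒  F............  {a→[0]}
  5. create(b)  ⇒  FF...........  {a→[0]; b→[1]}
  6. unlink(a)  ⇒  .F...........  {b→[1]}
  7. append(b, 3)  ⇒  FFFF.........  {b→[1, 0, 2, 3]}
  8. unlink(b)  ⇒  .............  {}
  9. create(a)  ⇒  F............  {a→[0]}
  10. append(a, 1)  ⇒  FF...........  {a→[0, 1]}
  11. create(b)  ⇒  FFF..........  {a→[0, 1]; b→[2]}

bitmap = FFF..........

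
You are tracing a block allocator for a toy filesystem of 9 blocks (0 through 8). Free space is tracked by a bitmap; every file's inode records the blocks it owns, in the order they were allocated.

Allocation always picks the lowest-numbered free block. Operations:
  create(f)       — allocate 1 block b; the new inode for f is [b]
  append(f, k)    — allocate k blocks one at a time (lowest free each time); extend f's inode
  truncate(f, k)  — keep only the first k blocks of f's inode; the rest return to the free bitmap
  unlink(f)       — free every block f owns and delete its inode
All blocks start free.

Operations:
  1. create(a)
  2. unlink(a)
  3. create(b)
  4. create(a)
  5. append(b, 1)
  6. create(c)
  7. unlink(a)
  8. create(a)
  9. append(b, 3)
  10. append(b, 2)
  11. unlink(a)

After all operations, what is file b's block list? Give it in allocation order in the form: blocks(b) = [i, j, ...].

[1] create(a) — a=0 (map F........)
[2] unlink(a) —  (map .........)
[3] create(b) — b=0 (map F........)
[4] create(a) — a=1 b=0 (map FF.......)
[5] append(b, 1) — a=1 b=0,2 (map FFF......)
[6] create(c) — a=1 b=0,2 c=3 (map FFFF.....)
[7] unlink(a) — b=0,2 c=3 (map F.FF.....)
[8] create(a) — a=1 b=0,2 c=3 (map FFFF.....)
[9] append(b, 3) — a=1 b=0,2,4,5,6 c=3 (map FFFFFFF..)
[10] append(b, 2) — a=1 b=0,2,4,5,6,7,8 c=3 (map FFFFFFFFF)
[11] unlink(a) — b=0,2,4,5,6,7,8 c=3 (map F.FFFFFFF)

blocks(b) = [0, 2, 4, 5, 6, 7, 8]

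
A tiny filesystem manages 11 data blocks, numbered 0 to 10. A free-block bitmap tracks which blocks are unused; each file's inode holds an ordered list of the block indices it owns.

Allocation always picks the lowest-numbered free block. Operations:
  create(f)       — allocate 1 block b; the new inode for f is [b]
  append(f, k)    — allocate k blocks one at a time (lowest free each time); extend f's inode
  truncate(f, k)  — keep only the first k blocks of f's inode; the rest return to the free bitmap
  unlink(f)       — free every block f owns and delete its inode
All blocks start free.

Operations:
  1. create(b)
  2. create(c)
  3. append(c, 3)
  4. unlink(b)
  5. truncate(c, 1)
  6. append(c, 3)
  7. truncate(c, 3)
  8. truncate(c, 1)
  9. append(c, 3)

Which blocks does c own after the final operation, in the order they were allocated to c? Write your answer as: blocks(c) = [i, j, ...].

  1. create(b)  ⇒  F..........  {b→[0]}
  2. create(c)  ⇒  FF.........  {b→[0]; c→[1]}
  3. append(c, 3)  ⇒  FFFFF......  {b→[0]; c→[1, 2, 3, 4]}
  4. unlink(b)  ⇒  .FFFF......  {c→[1, 2, 3, 4]}
  5. truncate(c, 1)  ⇒  .F.........  {c→[1]}
  6. append(c, 3)  ⇒  FFFF.......  {c→[1, 0, 2, 3]}
  7. truncate(c, 3)  ⇒  FFF........  {c→[1, 0, 2]}
  8. truncate(c, 1)  ⇒  .F.........  {c→[1]}
  9. append(c, 3)  ⇒  FFFF.......  {c→[1, 0, 2, 3]}

blocks(c) = [1, 0, 2, 3]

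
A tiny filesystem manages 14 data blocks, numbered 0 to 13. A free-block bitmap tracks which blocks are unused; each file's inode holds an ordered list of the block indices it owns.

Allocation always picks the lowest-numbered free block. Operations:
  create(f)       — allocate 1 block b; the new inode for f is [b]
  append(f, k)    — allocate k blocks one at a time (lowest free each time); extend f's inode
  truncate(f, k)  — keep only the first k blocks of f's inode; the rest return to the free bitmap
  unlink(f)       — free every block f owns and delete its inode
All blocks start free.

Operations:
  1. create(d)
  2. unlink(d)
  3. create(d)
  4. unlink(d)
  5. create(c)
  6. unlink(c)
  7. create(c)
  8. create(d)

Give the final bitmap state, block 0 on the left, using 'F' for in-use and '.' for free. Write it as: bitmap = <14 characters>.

bitmap = FF............

create(d): bitmap=F............. | d=[0]
unlink(d): bitmap=.............. | 
create(d): bitmap=F............. | d=[0]
unlink(d): bitmap=.............. | 
create(c): bitmap=F............. | c=[0]
unlink(c): bitmap=.............. | 
create(c): bitmap=F............. | c=[0]
create(d): bitmap=FF............ | c=[0] d=[1]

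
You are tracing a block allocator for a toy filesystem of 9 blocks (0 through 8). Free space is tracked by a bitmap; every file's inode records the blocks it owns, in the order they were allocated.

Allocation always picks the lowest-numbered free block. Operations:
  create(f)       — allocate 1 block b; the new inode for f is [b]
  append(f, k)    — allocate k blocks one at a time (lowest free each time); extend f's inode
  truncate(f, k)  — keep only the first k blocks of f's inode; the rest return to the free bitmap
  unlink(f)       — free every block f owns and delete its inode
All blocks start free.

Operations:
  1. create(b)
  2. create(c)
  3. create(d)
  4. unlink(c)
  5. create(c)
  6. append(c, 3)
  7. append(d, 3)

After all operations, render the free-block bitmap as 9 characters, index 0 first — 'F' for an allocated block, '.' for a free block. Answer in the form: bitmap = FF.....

bitmap = FFFFFFFFF

  1. create(b)  ⇒  F........  {b→[0]}
  2. create(c)  ⇒  FF.......  {b→[0]; c→[1]}
  3. create(d)  ⇒  FFF......  {b→[0]; c→[1]; d→[2]}
  4. unlink(c)  ⇒  F.F......  {b→[0]; d→[2]}
  5. create(c)  ⇒  FFF......  {b→[0]; c→[1]; d→[2]}
  6. append(c, 3)  ⇒  FFFFFF...  {b→[0]; c→[1, 3, 4, 5]; d→[2]}
  7. append(d, 3)  ⇒  FFFFFFFFF  {b→[0]; c→[1, 3, 4, 5]; d→[2, 6, 7, 8]}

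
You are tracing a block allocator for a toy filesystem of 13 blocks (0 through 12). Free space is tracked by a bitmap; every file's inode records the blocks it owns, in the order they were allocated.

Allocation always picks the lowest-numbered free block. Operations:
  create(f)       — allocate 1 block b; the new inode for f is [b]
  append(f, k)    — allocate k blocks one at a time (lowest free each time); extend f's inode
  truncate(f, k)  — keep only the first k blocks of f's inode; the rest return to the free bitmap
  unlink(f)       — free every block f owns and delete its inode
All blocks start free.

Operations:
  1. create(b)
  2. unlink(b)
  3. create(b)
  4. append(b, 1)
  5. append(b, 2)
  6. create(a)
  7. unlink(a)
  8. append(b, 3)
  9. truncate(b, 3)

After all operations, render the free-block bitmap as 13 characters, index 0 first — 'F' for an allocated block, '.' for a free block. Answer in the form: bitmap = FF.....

after create(b) → b:[0]  free=[F............]
after unlink(b) →   free=[.............]
after create(b) → b:[0]  free=[F............]
after append(b, 1) → b:[0, 1]  free=[FF...........]
after append(b, 2) → b:[0, 1, 2, 3]  free=[FFFF.........]
after create(a) → a:[4], b:[0, 1, 2, 3]  free=[FFFFF........]
after unlink(a) → b:[0, 1, 2, 3]  free=[FFFF.........]
after append(b, 3) → b:[0, 1, 2, 3, 4, 5, 6]  free=[FFFFFFF......]
after truncate(b, 3) → b:[0, 1, 2]  free=[FFF..........]

bitmap = FFF..........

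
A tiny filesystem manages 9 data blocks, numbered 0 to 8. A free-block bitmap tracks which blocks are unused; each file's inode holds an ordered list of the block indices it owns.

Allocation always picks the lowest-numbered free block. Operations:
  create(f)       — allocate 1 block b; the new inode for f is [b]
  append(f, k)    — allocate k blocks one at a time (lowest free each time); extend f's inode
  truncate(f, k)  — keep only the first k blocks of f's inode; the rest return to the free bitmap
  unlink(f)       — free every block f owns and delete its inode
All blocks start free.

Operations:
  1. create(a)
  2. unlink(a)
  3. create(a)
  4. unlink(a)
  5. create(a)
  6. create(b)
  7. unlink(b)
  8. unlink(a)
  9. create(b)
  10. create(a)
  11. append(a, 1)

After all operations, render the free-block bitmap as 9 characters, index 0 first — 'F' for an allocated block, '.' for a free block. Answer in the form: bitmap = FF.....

bitmap = FFF......

create(a): bitmap=F........ | a=[0]
unlink(a): bitmap=......... | 
create(a): bitmap=F........ | a=[0]
unlink(a): bitmap=......... | 
create(a): bitmap=F........ | a=[0]
create(b): bitmap=FF....... | a=[0] b=[1]
unlink(b): bitmap=F........ | a=[0]
unlink(a): bitmap=......... | 
create(b): bitmap=F........ | b=[0]
create(a): bitmap=FF....... | a=[1] b=[0]
append(a, 1): bitmap=FFF...... | a=[1, 2] b=[0]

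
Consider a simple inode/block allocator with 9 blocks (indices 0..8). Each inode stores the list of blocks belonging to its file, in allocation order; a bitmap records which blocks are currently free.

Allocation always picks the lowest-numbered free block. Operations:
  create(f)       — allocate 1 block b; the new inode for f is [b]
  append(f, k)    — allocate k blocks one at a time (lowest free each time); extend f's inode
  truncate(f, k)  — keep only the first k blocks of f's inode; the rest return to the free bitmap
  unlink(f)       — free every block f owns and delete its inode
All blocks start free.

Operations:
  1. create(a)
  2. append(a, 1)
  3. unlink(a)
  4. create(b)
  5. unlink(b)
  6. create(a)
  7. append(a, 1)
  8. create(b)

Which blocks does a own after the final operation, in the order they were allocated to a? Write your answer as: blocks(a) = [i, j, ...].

blocks(a) = [0, 1]

after create(a) → a:[0]  free=[F........]
after append(a, 1) → a:[0, 1]  free=[FF.......]
after unlink(a) →   free=[.........]
after create(b) → b:[0]  free=[F........]
after unlink(b) →   free=[.........]
after create(a) → a:[0]  free=[F........]
after append(a, 1) → a:[0, 1]  free=[FF.......]
after create(b) → a:[0, 1], b:[2]  free=[FFF......]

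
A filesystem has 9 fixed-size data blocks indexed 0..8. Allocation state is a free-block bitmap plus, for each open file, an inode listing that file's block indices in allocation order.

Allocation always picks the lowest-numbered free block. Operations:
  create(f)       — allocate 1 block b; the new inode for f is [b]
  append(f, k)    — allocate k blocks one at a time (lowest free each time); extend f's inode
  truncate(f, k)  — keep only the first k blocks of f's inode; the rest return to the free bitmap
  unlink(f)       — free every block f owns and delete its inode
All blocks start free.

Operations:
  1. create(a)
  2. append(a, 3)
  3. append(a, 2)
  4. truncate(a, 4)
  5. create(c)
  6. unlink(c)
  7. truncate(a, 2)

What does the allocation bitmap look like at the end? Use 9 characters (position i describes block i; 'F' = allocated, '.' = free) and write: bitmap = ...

  1. create(a)  ⇒  F........  {a→[0]}
  2. append(a, 3)  ⇒  FFFF.....  {a→[0, 1, 2, 3]}
  3. append(a, 2)  ⇒  FFFFFF...  {a→[0, 1, 2, 3, 4, 5]}
  4. truncate(a, 4)  ⇒  FFFF.....  {a→[0, 1, 2, 3]}
  5. create(c)  ⇒  FFFFF....  {a→[0, 1, 2, 3]; c→[4]}
  6. unlink(c)  ⇒  FFFF.....  {a→[0, 1, 2, 3]}
  7. truncate(a, 2)  ⇒  FF.......  {a→[0, 1]}

bitmap = FF.......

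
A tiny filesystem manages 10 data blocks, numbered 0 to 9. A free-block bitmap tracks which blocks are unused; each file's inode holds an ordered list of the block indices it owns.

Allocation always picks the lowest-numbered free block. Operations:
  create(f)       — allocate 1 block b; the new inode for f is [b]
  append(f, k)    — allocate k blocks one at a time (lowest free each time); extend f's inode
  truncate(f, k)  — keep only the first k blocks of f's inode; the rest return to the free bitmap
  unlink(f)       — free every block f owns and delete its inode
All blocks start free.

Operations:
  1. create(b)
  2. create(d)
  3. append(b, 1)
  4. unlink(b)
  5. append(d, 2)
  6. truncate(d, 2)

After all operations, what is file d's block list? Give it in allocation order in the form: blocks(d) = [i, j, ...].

[1] create(b) — b=0 (map F.........)
[2] create(d) — b=0 d=1 (map FF........)
[3] append(b, 1) — b=0,2 d=1 (map FFF.......)
[4] unlink(b) — d=1 (map .F........)
[5] append(d, 2) — d=1,0,2 (map FFF.......)
[6] truncate(d, 2) — d=1,0 (map FF........)

blocks(d) = [1, 0]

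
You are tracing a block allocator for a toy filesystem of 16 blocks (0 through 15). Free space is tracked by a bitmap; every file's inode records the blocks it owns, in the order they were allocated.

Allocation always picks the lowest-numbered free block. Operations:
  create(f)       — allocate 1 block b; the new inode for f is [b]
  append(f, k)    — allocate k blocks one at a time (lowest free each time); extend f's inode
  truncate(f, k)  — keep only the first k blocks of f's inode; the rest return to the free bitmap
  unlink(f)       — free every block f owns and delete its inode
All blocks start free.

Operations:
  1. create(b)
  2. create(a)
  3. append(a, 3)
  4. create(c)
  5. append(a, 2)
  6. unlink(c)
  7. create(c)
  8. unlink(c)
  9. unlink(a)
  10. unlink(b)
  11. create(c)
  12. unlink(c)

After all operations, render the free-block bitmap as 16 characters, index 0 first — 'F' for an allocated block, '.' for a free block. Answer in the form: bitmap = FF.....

[1] create(b) — b=0 (map F...............)
[2] create(a) — a=1 b=0 (map FF..............)
[3] append(a, 3) — a=1,2,3,4 b=0 (map FFFFF...........)
[4] create(c) — a=1,2,3,4 b=0 c=5 (map FFFFFF..........)
[5] append(a, 2) — a=1,2,3,4,6,7 b=0 c=5 (map FFFFFFFF........)
[6] unlink(c) — a=1,2,3,4,6,7 b=0 (map FFFFF.FF........)
[7] create(c) — a=1,2,3,4,6,7 b=0 c=5 (map FFFFFFFF........)
[8] unlink(c) — a=1,2,3,4,6,7 b=0 (map FFFFF.FF........)
[9] unlink(a) — b=0 (map F...............)
[10] unlink(b) —  (map ................)
[11] create(c) — c=0 (map F...............)
[12] unlink(c) —  (map ................)

bitmap = ................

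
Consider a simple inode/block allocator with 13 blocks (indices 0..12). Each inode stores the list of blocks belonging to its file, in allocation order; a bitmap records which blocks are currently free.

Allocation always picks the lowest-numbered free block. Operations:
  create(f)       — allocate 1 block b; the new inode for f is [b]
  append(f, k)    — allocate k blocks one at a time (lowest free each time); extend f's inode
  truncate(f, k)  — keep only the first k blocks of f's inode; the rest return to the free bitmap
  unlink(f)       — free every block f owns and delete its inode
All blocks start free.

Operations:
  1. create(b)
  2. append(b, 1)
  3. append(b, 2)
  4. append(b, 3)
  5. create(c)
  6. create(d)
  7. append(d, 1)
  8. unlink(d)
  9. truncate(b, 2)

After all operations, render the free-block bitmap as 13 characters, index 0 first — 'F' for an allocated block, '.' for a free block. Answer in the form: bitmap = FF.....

bitmap = FF.....F.....

create(b): bitmap=F............ | b=[0]
append(b, 1): bitmap=FF........... | b=[0, 1]
append(b, 2): bitmap=FFFF......... | b=[0, 1, 2, 3]
append(b, 3): bitmap=FFFFFFF...... | b=[0, 1, 2, 3, 4, 5, 6]
create(c): bitmap=FFFFFFFF..... | b=[0, 1, 2, 3, 4, 5, 6] c=[7]
create(d): bitmap=FFFFFFFFF.... | b=[0, 1, 2, 3, 4, 5, 6] c=[7] d=[8]
append(d, 1): bitmap=FFFFFFFFFF... | b=[0, 1, 2, 3, 4, 5, 6] c=[7] d=[8, 9]
unlink(d): bitmap=FFFFFFFF..... | b=[0, 1, 2, 3, 4, 5, 6] c=[7]
truncate(b, 2): bitmap=FF.....F..... | b=[0, 1] c=[7]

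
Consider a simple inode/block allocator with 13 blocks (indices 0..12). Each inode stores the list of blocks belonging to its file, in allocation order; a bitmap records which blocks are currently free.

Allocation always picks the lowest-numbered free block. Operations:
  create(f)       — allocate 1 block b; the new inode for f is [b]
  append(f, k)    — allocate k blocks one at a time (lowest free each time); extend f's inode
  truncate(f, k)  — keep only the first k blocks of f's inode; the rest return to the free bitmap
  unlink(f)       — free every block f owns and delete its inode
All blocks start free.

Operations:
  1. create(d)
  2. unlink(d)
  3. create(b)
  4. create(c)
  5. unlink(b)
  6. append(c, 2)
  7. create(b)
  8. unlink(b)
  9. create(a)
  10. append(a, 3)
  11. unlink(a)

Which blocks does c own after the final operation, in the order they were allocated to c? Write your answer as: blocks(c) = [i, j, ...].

after create(d) → d:[0]  free=[F............]
after unlink(d) →   free=[.............]
after create(b) → b:[0]  free=[F............]
after create(c) → b:[0], c:[1]  free=[FF...........]
after unlink(b) → c:[1]  free=[.F...........]
after append(c, 2) → c:[1, 0, 2]  free=[FFF..........]
after create(b) → b:[3], c:[1, 0, 2]  free=[FFFF.........]
after unlink(b) → c:[1, 0, 2]  free=[FFF..........]
after create(a) → a:[3], c:[1, 0, 2]  free=[FFFF.........]
after append(a, 3) → a:[3, 4, 5, 6], c:[1, 0, 2]  free=[FFFFFFF......]
after unlink(a) → c:[1, 0, 2]  free=[FFF..........]

blocks(c) = [1, 0, 2]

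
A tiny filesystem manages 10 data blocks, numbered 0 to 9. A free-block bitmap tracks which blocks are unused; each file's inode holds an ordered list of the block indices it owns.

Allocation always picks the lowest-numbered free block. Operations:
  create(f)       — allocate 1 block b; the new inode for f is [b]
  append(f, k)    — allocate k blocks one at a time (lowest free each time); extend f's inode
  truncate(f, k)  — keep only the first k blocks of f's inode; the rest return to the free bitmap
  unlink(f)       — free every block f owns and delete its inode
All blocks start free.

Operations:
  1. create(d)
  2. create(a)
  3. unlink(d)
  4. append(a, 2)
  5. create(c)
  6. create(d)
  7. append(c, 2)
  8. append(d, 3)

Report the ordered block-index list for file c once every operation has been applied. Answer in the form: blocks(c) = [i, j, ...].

  1. create(d)  ⇒  F.........  {d→[0]}
  2. create(a)  ⇒  FF........  {a→[1]; d→[0]}
  3. unlink(d)  ⇒  .F........  {a→[1]}
  4. append(a, 2)  ⇒  FFF.......  {a→[1, 0, 2]}
  5. create(c)  ⇒  FFFF......  {a→[1, 0, 2]; c→[3]}
  6. create(d)  ⇒  FFFFF.....  {a→[1, 0, 2]; c→[3]; d→[4]}
  7. append(c, 2)  ⇒  FFFFFFF...  {a→[1, 0, 2]; c→[3, 5, 6]; d→[4]}
  8. append(d, 3)  ⇒  FFFFFFFFFF  {a→[1, 0, 2]; c→[3, 5, 6]; d→[4, 7, 8, 9]}

blocks(c) = [3, 5, 6]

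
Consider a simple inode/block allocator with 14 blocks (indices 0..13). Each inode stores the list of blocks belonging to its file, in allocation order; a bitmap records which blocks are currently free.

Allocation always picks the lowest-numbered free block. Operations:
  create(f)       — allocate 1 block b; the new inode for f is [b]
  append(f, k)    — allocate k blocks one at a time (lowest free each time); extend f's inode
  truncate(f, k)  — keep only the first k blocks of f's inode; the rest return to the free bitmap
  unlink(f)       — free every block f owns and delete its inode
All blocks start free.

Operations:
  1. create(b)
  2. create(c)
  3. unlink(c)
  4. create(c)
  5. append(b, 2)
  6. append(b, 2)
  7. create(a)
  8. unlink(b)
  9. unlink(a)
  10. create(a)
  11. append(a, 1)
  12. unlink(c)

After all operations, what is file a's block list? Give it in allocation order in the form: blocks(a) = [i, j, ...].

[1] create(b) — b=0 (map F.............)
[2] create(c) — b=0 c=1 (map FF............)
[3] unlink(c) — b=0 (map F.............)
[4] create(c) — b=0 c=1 (map FF............)
[5] append(b, 2) — b=0,2,3 c=1 (map FFFF..........)
[6] append(b, 2) — b=0,2,3,4,5 c=1 (map FFFFFF........)
[7] create(a) — a=6 b=0,2,3,4,5 c=1 (map FFFFFFF.......)
[8] unlink(b) — a=6 c=1 (map .F....F.......)
[9] unlink(a) — c=1 (map .F............)
[10] create(a) — a=0 c=1 (map FF............)
[11] append(a, 1) — a=0,2 c=1 (map FFF...........)
[12] unlink(c) — a=0,2 (map F.F...........)

blocks(a) = [0, 2]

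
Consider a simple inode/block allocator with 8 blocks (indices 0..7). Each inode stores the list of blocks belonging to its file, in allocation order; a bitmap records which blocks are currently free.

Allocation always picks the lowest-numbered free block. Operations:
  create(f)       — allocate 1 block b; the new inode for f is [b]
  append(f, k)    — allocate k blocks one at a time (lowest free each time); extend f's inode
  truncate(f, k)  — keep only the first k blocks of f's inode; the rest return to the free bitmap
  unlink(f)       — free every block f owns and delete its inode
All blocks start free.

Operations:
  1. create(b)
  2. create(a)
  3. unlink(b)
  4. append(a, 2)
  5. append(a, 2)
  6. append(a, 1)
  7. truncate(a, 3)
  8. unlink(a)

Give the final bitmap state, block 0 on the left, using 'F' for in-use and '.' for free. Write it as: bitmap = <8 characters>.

bitmap = ........

create(b): bitmap=F....... | b=[0]
create(a): bitmap=FF...... | a=[1] b=[0]
unlink(b): bitmap=.F...... | a=[1]
append(a, 2): bitmap=FFF..... | a=[1, 0, 2]
append(a, 2): bitmap=FFFFF... | a=[1, 0, 2, 3, 4]
append(a, 1): bitmap=FFFFFF.. | a=[1, 0, 2, 3, 4, 5]
truncate(a, 3): bitmap=FFF..... | a=[1, 0, 2]
unlink(a): bitmap=........ | 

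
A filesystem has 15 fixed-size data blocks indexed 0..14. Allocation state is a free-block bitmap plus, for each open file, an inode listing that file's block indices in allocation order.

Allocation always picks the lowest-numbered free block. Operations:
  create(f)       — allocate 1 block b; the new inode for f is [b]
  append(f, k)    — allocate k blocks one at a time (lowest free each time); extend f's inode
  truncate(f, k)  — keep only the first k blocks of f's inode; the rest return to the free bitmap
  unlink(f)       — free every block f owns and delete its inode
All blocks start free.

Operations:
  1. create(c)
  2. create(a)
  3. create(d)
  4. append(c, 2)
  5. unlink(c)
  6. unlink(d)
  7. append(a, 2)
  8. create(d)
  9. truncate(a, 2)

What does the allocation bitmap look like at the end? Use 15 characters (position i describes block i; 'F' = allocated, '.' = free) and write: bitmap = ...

bitmap = FF.F...........

after create(c) → c:[0]  free=[F..............]
after create(a) → a:[1], c:[0]  free=[FF.............]
after create(d) → a:[1], c:[0], d:[2]  free=[FFF............]
after append(c, 2) → a:[1], c:[0, 3, 4], d:[2]  free=[FFFFF..........]
after unlink(c) → a:[1], d:[2]  free=[.FF............]
after unlink(d) → a:[1]  free=[.F.............]
after append(a, 2) → a:[1, 0, 2]  free=[FFF............]
after create(d) → a:[1, 0, 2], d:[3]  free=[FFFF...........]
after truncate(a, 2) → a:[1, 0], d:[3]  free=[FF.F...........]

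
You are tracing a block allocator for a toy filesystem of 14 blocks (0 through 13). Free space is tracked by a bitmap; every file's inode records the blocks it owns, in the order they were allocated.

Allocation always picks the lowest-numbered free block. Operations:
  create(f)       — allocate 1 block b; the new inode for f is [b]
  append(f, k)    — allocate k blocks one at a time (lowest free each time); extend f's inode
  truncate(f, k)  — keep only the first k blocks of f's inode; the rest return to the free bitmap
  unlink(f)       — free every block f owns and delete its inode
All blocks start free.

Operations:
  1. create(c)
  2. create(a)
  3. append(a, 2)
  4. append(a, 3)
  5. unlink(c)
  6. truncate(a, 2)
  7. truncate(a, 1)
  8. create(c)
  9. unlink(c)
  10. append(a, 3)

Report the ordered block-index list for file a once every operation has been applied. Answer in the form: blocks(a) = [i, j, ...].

blocks(a) = [1, 0, 2, 3]

create(c): bitmap=F............. | c=[0]
create(a): bitmap=FF............ | a=[1] c=[0]
append(a, 2): bitmap=FFFF.......... | a=[1, 2, 3] c=[0]
append(a, 3): bitmap=FFFFFFF....... | a=[1, 2, 3, 4, 5, 6] c=[0]
unlink(c): bitmap=.FFFFFF....... | a=[1, 2, 3, 4, 5, 6]
truncate(a, 2): bitmap=.FF........... | a=[1, 2]
truncate(a, 1): bitmap=.F............ | a=[1]
create(c): bitmap=FF............ | a=[1] c=[0]
unlink(c): bitmap=.F............ | a=[1]
append(a, 3): bitmap=FFFF.......... | a=[1, 0, 2, 3]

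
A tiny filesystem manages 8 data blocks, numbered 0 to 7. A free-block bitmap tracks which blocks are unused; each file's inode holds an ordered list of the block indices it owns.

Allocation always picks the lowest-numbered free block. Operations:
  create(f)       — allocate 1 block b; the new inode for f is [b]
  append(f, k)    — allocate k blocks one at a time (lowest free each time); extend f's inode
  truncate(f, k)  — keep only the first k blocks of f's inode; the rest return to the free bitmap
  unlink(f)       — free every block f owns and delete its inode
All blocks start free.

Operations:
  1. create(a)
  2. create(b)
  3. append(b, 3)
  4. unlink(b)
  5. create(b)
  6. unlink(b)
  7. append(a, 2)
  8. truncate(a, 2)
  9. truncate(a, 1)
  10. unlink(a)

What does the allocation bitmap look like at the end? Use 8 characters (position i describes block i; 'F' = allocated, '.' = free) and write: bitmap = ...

bitmap = ........

after create(a) → a:[0]  free=[F.......]
after create(b) → a:[0], b:[1]  free=[FF......]
after append(b, 3) → a:[0], b:[1, 2, 3, 4]  free=[FFFFF...]
after unlink(b) → a:[0]  free=[F.......]
after create(b) → a:[0], b:[1]  free=[FF......]
after unlink(b) → a:[0]  free=[F.......]
after append(a, 2) → a:[0, 1, 2]  free=[FFF.....]
after truncate(a, 2) → a:[0, 1]  free=[FF......]
after truncate(a, 1) → a:[0]  free=[F.......]
after unlink(a) →   free=[........]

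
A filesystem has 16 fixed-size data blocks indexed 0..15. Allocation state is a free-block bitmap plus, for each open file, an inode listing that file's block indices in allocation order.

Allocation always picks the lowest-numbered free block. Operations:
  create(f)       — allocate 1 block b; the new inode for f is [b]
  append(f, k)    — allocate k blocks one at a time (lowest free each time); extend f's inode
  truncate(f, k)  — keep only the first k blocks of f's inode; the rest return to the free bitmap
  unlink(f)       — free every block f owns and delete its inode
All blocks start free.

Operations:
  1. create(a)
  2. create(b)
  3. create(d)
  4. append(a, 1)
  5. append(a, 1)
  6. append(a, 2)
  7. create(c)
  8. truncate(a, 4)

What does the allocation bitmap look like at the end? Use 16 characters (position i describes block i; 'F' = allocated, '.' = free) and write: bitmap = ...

create(a): bitmap=F............... | a=[0]
create(b): bitmap=FF.............. | a=[0] b=[1]
create(d): bitmap=FFF............. | a=[0] b=[1] d=[2]
append(a, 1): bitmap=FFFF............ | a=[0, 3] b=[1] d=[2]
append(a, 1): bitmap=FFFFF........... | a=[0, 3, 4] b=[1] d=[2]
append(a, 2): bitmap=FFFFFFF......... | a=[0, 3, 4, 5, 6] b=[1] d=[2]
create(c): bitmap=FFFFFFFF........ | a=[0, 3, 4, 5, 6] b=[1] c=[7] d=[2]
truncate(a, 4): bitmap=FFFFFF.F........ | a=[0, 3, 4, 5] b=[1] c=[7] d=[2]

bitmap = FFFFFF.F........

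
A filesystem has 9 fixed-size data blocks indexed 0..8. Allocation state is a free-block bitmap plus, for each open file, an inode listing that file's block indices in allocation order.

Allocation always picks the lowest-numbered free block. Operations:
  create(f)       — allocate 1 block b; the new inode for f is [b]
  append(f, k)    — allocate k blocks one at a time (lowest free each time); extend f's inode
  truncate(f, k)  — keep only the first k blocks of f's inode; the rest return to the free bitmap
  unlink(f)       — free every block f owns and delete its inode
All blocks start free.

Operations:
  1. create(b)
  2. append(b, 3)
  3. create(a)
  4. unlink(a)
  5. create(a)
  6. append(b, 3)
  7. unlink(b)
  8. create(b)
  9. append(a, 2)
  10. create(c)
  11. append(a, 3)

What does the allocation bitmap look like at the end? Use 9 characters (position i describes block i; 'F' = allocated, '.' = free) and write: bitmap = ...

bitmap = FFFFFFFF.

after create(b) → b:[0]  free=[F........]
after append(b, 3) → b:[0, 1, 2, 3]  free=[FFFF.....]
after create(a) → a:[4], b:[0, 1, 2, 3]  free=[FFFFF....]
after unlink(a) → b:[0, 1, 2, 3]  free=[FFFF.....]
after create(a) → a:[4], b:[0, 1, 2, 3]  free=[FFFFF....]
after append(b, 3) → a:[4], b:[0, 1, 2, 3, 5, 6, 7]  free=[FFFFFFFF.]
after unlink(b) → a:[4]  free=[....F....]
after create(b) → a:[4], b:[0]  free=[F...F....]
after append(a, 2) → a:[4, 1, 2], b:[0]  free=[FFF.F....]
after create(c) → a:[4, 1, 2], b:[0], c:[3]  free=[FFFFF....]
after append(a, 3) → a:[4, 1, 2, 5, 6, 7], b:[0], c:[3]  free=[FFFFFFFF.]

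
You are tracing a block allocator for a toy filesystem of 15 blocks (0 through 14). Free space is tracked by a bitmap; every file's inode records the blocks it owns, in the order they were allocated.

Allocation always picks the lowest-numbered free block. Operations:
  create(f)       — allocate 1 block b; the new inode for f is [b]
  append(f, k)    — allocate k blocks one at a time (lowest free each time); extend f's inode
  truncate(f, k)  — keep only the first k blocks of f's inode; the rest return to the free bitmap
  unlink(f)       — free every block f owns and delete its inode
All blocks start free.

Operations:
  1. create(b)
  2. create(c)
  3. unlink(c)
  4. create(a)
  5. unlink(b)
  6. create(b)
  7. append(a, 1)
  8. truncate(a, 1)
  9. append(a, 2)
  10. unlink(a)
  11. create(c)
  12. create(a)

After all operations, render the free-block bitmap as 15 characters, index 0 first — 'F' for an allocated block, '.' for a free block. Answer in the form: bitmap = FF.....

  1. create(b)  ⇒  F..............  {b→[0]}
  2. create(c)  ⇒  FF.............  {b→[0]; c→[1]}
  3. unlink(c)  ⇒  F..............  {b→[0]}
  4. create(a)  ⇒  FF.............  {a→[1]; b→[0]}
  5. unlink(b)  ⇒  .F.............  {a→[1]}
  6. create(b)  ⇒  FF.............  {a→[1]; b→[0]}
  7. append(a, 1)  ⇒  FFF............  {a→[1, 2]; b→[0]}
  8. truncate(a, 1)  ⇒  FF.............  {a→[1]; b→[0]}
  9. append(a, 2)  ⇒  FFFF...........  {a→[1, 2, 3]; b→[0]}
  10. unlink(a)  ⇒  F..............  {b→[0]}
  11. create(c)  ⇒  FF.............  {b→[0]; c→[1]}
  12. create(a)  ⇒  FFF............  {a→[2]; b→[0]; c→[1]}

bitmap = FFF............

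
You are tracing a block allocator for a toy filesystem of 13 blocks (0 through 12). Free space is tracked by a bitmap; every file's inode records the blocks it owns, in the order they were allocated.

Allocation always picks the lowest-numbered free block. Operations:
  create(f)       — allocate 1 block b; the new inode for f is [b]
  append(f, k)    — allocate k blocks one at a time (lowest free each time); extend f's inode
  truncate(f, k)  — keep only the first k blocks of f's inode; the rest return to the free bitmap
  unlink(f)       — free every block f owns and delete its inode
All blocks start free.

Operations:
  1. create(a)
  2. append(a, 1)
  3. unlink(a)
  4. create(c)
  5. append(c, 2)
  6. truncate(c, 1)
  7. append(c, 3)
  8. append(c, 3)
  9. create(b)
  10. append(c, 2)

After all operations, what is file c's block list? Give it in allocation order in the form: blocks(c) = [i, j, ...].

blocks(c) = [0, 1, 2, 3, 4, 5, 6, 8, 9]

  1. create(a)  ⇒  F............  {a→[0]}
  2. append(a, 1)  ⇒  FF...........  {a→[0, 1]}
  3. unlink(a)  ⇒  .............  {}
  4. create(c)  ⇒  F............  {c→[0]}
  5. append(c, 2)  ⇒  FFF..........  {c→[0, 1, 2]}
  6. truncate(c, 1)  ⇒  F............  {c→[0]}
  7. append(c, 3)  ⇒  FFFF.........  {c→[0, 1, 2, 3]}
  8. append(c, 3)  ⇒  FFFFFFF......  {c→[0, 1, 2, 3, 4, 5, 6]}
  9. create(b)  ⇒  FFFFFFFF.....  {b→[7]; c→[0, 1, 2, 3, 4, 5, 6]}
  10. append(c, 2)  ⇒  FFFFFFFFFF...  {b→[7]; c→[0, 1, 2, 3, 4, 5, 6, 8, 9]}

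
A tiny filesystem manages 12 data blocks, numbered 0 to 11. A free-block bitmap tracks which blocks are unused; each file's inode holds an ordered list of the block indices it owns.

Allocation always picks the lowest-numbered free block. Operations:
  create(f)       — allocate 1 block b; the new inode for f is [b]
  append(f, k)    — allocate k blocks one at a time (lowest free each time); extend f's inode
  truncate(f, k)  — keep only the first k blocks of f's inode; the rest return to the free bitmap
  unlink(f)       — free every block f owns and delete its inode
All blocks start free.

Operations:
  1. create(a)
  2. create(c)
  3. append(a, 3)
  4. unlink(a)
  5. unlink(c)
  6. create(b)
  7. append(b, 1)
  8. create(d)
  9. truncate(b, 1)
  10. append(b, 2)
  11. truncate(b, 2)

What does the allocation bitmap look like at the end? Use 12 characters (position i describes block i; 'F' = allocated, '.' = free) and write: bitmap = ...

bitmap = FFF.........

create(a): bitmap=F........... | a=[0]
create(c): bitmap=FF.......... | a=[0] c=[1]
append(a, 3): bitmap=FFFFF....... | a=[0, 2, 3, 4] c=[1]
unlink(a): bitmap=.F.......... | c=[1]
unlink(c): bitmap=............ | 
create(b): bitmap=F........... | b=[0]
append(b, 1): bitmap=FF.......... | b=[0, 1]
create(d): bitmap=FFF......... | b=[0, 1] d=[2]
truncate(b, 1): bitmap=F.F......... | b=[0] d=[2]
append(b, 2): bitmap=FFFF........ | b=[0, 1, 3] d=[2]
truncate(b, 2): bitmap=FFF......... | b=[0, 1] d=[2]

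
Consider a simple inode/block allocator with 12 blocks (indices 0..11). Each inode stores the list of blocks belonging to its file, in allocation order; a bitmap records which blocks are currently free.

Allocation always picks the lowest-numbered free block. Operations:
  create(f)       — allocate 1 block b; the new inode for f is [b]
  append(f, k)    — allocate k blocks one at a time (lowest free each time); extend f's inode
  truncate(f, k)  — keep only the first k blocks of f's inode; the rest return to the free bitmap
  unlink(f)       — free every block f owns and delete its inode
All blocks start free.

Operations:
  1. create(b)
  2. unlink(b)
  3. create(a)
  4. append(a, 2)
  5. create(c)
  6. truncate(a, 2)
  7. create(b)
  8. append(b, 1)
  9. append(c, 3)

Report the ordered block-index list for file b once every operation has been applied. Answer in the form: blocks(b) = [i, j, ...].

blocks(b) = [2, 4]

create(b): bitmap=F........... | b=[0]
unlink(b): bitmap=............ | 
create(a): bitmap=F........... | a=[0]
append(a, 2): bitmap=FFF......... | a=[0, 1, 2]
create(c): bitmap=FFFF........ | a=[0, 1, 2] c=[3]
truncate(a, 2): bitmap=FF.F........ | a=[0, 1] c=[3]
create(b): bitmap=FFFF........ | a=[0, 1] b=[2] c=[3]
append(b, 1): bitmap=FFFFF....... | a=[0, 1] b=[2, 4] c=[3]
append(c, 3): bitmap=FFFFFFFF.... | a=[0, 1] b=[2, 4] c=[3, 5, 6, 7]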